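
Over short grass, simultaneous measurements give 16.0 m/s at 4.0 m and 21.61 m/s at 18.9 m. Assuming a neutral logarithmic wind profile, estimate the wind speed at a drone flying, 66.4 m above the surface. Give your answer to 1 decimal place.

26.1 m/s

Log law: V ∝ ln(z/z₀). From the pair, with r = V₁/V₂ = 0.74040,
ln z₀ = (ln z₁ − r·ln z₂)/(1 − r) = (1.3863 − 0.74040×2.9392)/0.25960 = -3.0426 → z₀ = 0.04771 m
V₃ = V₁ · ln(z₃/z₀)/ln(z₁/z₀) = 16.0 × 7.2383/4.4289 = 26.1494 m/s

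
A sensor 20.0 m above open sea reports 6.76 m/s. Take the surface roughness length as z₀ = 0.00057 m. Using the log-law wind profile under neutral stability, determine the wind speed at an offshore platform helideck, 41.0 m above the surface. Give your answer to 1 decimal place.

7.2 m/s

Log law: V(z) ∝ ln(z/z₀), so V₂/V₁ = ln(z₂/z₀) / ln(z₁/z₀).
ln(41.0/0.00057) = 11.1834, ln(20.0/0.00057) = 10.4656
V₂ = 6.76 × 11.1834/10.4656 = 6.76 × 1.0686 = 7.2237 m/s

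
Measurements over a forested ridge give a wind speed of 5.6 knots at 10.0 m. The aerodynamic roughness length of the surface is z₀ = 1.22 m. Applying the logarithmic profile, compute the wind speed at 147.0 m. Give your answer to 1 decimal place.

Log law: V(z) ∝ ln(z/z₀), so V₂/V₁ = ln(z₂/z₀) / ln(z₁/z₀).
ln(147.0/1.22) = 4.7916, ln(10.0/1.22) = 2.1037
V₂ = 5.6 × 4.7916/2.1037 = 5.6 × 2.2777 = 12.7549 knots

12.8 knots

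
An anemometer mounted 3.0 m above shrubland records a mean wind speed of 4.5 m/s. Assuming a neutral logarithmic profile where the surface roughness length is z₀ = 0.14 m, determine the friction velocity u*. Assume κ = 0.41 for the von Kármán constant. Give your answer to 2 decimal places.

Log law: V(z) = (u*/κ) · ln(z/z₀) ⇒ u* = κ · V / ln(z/z₀)
u* = 0.41 × 4.5 / ln(3.0/0.14) = 0.41 × 4.5 / 3.0647
   = 1.8450 / 3.0647 = 0.6020 m/s

u* ≈ 0.60 m/s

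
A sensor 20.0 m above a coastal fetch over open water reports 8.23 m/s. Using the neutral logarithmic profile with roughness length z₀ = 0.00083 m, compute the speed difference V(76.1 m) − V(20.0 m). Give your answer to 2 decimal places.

Log law: V₂ = V₁ · ln(z₂/z₀)/ln(z₁/z₀) = 8.23 × 11.4261/10.0898 = 9.3200 m/s
ΔV = 9.3200 − 8.23 = 1.0900 m/s

1.09 m/s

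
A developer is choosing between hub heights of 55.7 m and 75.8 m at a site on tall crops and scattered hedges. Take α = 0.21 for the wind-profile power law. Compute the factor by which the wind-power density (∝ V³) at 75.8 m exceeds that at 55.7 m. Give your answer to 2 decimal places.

1.21

Speed ratio: V_B/V_A = (z_B/z_A)^α = (75.8/55.7)^0.21 = (1.3609)^0.21 = 1.06684
Power-density ratio: P_B/P_A = (V_B/V_A)³ = (1.06684)³ = 1.21424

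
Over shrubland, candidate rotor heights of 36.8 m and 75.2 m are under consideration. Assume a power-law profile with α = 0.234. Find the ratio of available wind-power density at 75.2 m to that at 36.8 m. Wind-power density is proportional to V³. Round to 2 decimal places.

Speed ratio: V_B/V_A = (z_B/z_A)^α = (75.2/36.8)^0.234 = (2.0435)^0.234 = 1.18202
Power-density ratio: P_B/P_A = (V_B/V_A)³ = (1.18202)³ = 1.65150

1.65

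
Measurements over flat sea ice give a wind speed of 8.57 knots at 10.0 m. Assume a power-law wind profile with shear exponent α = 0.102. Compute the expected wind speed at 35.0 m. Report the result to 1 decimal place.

9.7 knots

Power-law profile: V₂ = V₁ · (z₂/z₁)^α
V₂ = 8.57 × (35.0/10.0)^0.102 = 8.57 × (3.5000)^0.102
    = 8.57 × 1.1363 = 9.7381 knots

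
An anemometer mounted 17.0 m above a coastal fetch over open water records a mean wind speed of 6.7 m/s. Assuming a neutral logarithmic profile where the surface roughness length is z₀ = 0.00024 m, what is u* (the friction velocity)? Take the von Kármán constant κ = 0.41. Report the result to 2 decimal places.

u* ≈ 0.25 m/s

Log law: V(z) = (u*/κ) · ln(z/z₀) ⇒ u* = κ · V / ln(z/z₀)
u* = 0.41 × 6.7 / ln(17.0/0.00024) = 0.41 × 6.7 / 11.1681
   = 2.7470 / 11.1681 = 0.2460 m/s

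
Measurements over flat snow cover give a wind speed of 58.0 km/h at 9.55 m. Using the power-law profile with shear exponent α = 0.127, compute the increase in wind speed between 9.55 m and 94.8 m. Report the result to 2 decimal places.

19.63 km/h

Power law: V₂ = V₁ · (z₂/z₁)^α = 58.0 × (9.9267)^0.127 = 77.6287 km/h
ΔV = 77.6287 − 58.0 = 19.6287 km/h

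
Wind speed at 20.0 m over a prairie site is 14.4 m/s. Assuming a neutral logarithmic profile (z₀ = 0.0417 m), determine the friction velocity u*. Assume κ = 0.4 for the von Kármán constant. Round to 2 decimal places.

Log law: V(z) = (u*/κ) · ln(z/z₀) ⇒ u* = κ · V / ln(z/z₀)
u* = 0.4 × 14.4 / ln(20.0/0.0417) = 0.4 × 14.4 / 6.1730
   = 5.7600 / 6.1730 = 0.9331 m/s

u* ≈ 0.93 m/s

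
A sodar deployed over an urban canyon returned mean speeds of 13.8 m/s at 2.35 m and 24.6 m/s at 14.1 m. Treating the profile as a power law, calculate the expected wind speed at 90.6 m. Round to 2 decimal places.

First find α: α = ln(V₂/V₁)/ln(z₂/z₁) = ln(24.6/13.8)/ln(14.1/2.35) = 0.57808/1.79176 = 0.3226
Extrapolate from 14.1 m to 90.6 m: V₃ = 24.6 × (90.6/14.1)^0.3226 = 24.6 × 1.8225 = 44.8324 m/s

44.83 m/s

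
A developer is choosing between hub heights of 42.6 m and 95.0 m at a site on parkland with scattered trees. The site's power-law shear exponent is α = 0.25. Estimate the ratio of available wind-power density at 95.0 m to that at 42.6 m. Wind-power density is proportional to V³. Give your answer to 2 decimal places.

Speed ratio: V_B/V_A = (z_B/z_A)^α = (95.0/42.6)^0.25 = (2.2300)^0.25 = 1.22202
Power-density ratio: P_B/P_A = (V_B/V_A)³ = (1.22202)³ = 1.82489

1.82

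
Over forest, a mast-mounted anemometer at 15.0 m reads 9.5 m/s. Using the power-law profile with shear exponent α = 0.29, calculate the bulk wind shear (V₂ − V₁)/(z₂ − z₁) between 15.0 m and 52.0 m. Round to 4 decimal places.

0.1115 m/s/m

Power law: V₂ = V₁ · (z₂/z₁)^α = 9.5 × (3.4667)^0.29 = 13.6238 m/s
ΔV/Δz = (13.6238 − 9.5)/(52.0 − 15.0) = 4.1238/37.0000 = 0.11145 m/s/m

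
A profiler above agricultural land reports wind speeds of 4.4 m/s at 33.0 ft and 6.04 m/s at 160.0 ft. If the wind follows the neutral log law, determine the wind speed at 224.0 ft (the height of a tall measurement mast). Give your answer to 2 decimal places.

Log law: V ∝ ln(z/z₀). From the pair, with r = V₁/V₂ = 0.72848,
ln z₀ = (ln z₁ − r·ln z₂)/(1 − r) = (3.4965 − 0.72848×5.0752)/0.27152 = -0.7389 → z₀ = 0.4776 ft
V₃ = V₁ · ln(z₃/z₀)/ln(z₁/z₀) = 4.4 × 6.1506/4.2354 = 6.3895 m/s

6.39 m/s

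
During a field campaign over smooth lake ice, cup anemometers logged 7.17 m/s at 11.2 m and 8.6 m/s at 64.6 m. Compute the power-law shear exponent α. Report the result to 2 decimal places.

α ≈ 0.10

Power law: V₂/V₁ = (z₂/z₁)^α ⇒ α = ln(V₂/V₁) / ln(z₂/z₁)
α = ln(8.6/7.17) / ln(64.6/11.2) = ln(1.1994) / ln(5.7679)
  = 0.18186 / 1.75230 = 0.10378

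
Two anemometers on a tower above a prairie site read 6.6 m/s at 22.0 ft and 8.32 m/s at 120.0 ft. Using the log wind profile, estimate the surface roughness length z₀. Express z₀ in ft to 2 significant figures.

Log law: V(z) ∝ ln(z/z₀). With r = V₁/V₂ = 6.6/8.32 = 0.79327,
r · ln(z₂/z₀) = ln(z₁/z₀) ⇒ ln z₀ = (ln z₁ − r·ln z₂)/(1 − r)
ln z₀ = (3.09104 − 0.79327×4.78749) / 0.20673 = -3.4186
z₀ = exp(-3.4186) = 0.03276 ft

z₀ ≈ 0.033 ft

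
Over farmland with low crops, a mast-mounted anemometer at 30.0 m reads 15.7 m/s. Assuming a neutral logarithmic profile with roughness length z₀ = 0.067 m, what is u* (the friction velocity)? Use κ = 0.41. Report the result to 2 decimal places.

u* ≈ 1.05 m/s

Log law: V(z) = (u*/κ) · ln(z/z₀) ⇒ u* = κ · V / ln(z/z₀)
u* = 0.41 × 15.7 / ln(30.0/0.067) = 0.41 × 15.7 / 6.1043
   = 6.4370 / 6.1043 = 1.0545 m/s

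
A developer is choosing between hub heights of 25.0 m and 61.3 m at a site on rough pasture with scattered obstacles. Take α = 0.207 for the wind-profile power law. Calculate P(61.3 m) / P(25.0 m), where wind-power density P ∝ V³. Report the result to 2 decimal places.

Speed ratio: V_B/V_A = (z_B/z_A)^α = (61.3/25.0)^0.207 = (2.4520)^0.207 = 1.20401
Power-density ratio: P_B/P_A = (V_B/V_A)³ = (1.20401)³ = 1.74539

1.75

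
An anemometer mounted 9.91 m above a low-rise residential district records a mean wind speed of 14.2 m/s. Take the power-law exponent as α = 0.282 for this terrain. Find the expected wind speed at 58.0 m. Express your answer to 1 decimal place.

Power-law profile: V₂ = V₁ · (z₂/z₁)^α
V₂ = 14.2 × (58.0/9.91)^0.282 = 14.2 × (5.8527)^0.282
    = 14.2 × 1.6459 = 23.3713 m/s

23.4 m/s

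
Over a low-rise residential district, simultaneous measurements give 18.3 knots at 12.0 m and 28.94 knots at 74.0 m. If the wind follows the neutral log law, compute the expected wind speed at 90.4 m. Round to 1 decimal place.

Log law: V ∝ ln(z/z₀). From the pair, with r = V₁/V₂ = 0.63234,
ln z₀ = (ln z₁ − r·ln z₂)/(1 − r) = (2.4849 − 0.63234×4.3041)/0.36766 = -0.6439 → z₀ = 0.5252 m
V₃ = V₁ · ln(z₃/z₀)/ln(z₁/z₀) = 18.3 × 5.1482/3.1288 = 30.1108 knots

30.1 knots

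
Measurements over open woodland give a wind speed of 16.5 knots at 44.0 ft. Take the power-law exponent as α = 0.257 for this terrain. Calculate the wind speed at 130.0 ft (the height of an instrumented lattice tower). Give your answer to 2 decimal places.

Power-law profile: V₂ = V₁ · (z₂/z₁)^α
V₂ = 16.5 × (130.0/44.0)^0.257 = 16.5 × (2.9545)^0.257
    = 16.5 × 1.3210 = 21.7972 knots

21.80 knots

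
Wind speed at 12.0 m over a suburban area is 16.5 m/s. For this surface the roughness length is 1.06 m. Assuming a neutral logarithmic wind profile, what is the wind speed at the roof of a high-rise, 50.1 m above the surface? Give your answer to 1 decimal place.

26.2 m/s

Log law: V(z) ∝ ln(z/z₀), so V₂/V₁ = ln(z₂/z₀) / ln(z₁/z₀).
ln(50.1/1.06) = 3.8558, ln(12.0/1.06) = 2.4266
V₂ = 16.5 × 3.8558/2.4266 = 16.5 × 1.5889 = 26.2173 m/s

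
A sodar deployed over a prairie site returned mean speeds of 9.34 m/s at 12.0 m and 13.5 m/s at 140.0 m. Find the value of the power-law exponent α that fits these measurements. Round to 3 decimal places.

α ≈ 0.150

Power law: V₂/V₁ = (z₂/z₁)^α ⇒ α = ln(V₂/V₁) / ln(z₂/z₁)
α = ln(13.5/9.34) / ln(140.0/12.0) = ln(1.4454) / ln(11.6667)
  = 0.36838 / 2.45674 = 0.14995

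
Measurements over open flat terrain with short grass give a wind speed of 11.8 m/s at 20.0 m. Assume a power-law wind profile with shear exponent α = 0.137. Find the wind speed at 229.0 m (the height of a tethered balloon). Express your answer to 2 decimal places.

Power-law profile: V₂ = V₁ · (z₂/z₁)^α
V₂ = 11.8 × (229.0/20.0)^0.137 = 11.8 × (11.4500)^0.137
    = 11.8 × 1.3965 = 16.4793 m/s

16.48 m/s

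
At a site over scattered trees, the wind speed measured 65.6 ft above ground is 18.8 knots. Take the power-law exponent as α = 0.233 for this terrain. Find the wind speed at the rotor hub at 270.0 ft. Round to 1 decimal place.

26.1 knots

Power-law profile: V₂ = V₁ · (z₂/z₁)^α
V₂ = 18.8 × (270.0/65.6)^0.233 = 18.8 × (4.1159)^0.233
    = 18.8 × 1.3905 = 26.1413 knots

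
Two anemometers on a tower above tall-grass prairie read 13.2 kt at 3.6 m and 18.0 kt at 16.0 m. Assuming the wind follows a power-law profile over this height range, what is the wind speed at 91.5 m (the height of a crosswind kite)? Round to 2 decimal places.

First find α: α = ln(V₂/V₁)/ln(z₂/z₁) = ln(18.0/13.2)/ln(16.0/3.6) = 0.31015/1.49165 = 0.2079
Extrapolate from 16.0 m to 91.5 m: V₃ = 18.0 × (91.5/16.0)^0.2079 = 18.0 × 1.4370 = 25.8664 kt

25.87 kt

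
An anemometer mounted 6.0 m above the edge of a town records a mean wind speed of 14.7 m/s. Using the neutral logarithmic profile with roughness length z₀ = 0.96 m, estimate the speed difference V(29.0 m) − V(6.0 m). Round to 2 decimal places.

Log law: V₂ = V₁ · ln(z₂/z₀)/ln(z₁/z₀) = 14.7 × 3.4081/1.8326 = 27.3381 m/s
ΔV = 27.3381 − 14.7 = 12.6381 m/s

12.64 m/s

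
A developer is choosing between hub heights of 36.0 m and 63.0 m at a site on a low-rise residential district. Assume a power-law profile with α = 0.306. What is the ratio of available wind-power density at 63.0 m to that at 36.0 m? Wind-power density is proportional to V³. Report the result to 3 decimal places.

Speed ratio: V_B/V_A = (z_B/z_A)^α = (63.0/36.0)^0.306 = (1.7500)^0.306 = 1.18678
Power-density ratio: P_B/P_A = (V_B/V_A)³ = (1.18678)³ = 1.67151

1.672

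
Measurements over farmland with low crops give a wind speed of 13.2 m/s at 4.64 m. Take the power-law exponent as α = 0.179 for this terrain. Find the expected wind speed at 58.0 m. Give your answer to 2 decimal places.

20.75 m/s

Power-law profile: V₂ = V₁ · (z₂/z₁)^α
V₂ = 13.2 × (58.0/4.64)^0.179 = 13.2 × (12.5000)^0.179
    = 13.2 × 1.5716 = 20.7454 m/s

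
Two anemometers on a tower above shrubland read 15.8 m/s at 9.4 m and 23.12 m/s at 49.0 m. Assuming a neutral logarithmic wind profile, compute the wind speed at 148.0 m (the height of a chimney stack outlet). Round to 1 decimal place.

28.0 m/s

Log law: V ∝ ln(z/z₀). From the pair, with r = V₁/V₂ = 0.68339,
ln z₀ = (ln z₁ − r·ln z₂)/(1 − r) = (2.2407 − 0.68339×3.8918)/0.31661 = -1.3232 → z₀ = 0.2663 m
V₃ = V₁ · ln(z₃/z₀)/ln(z₁/z₀) = 15.8 × 6.3204/3.5639 = 28.0206 m/s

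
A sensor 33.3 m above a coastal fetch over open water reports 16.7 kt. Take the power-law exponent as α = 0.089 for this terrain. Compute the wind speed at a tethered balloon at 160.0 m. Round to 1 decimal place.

19.2 kt

Power-law profile: V₂ = V₁ · (z₂/z₁)^α
V₂ = 16.7 × (160.0/33.3)^0.089 = 16.7 × (4.8048)^0.089
    = 16.7 × 1.1499 = 19.2037 kt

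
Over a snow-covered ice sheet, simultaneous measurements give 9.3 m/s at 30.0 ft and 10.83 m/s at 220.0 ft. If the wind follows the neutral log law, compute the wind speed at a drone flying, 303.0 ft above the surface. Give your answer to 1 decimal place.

11.1 m/s

Log law: V ∝ ln(z/z₀). From the pair, with r = V₁/V₂ = 0.85873,
ln z₀ = (ln z₁ − r·ln z₂)/(1 − r) = (3.4012 − 0.85873×5.3936)/0.14127 = -8.7097 → z₀ = 0.0001650 ft
V₃ = V₁ · ln(z₃/z₀)/ln(z₁/z₀) = 9.3 × 14.4234/12.1109 = 11.0758 m/s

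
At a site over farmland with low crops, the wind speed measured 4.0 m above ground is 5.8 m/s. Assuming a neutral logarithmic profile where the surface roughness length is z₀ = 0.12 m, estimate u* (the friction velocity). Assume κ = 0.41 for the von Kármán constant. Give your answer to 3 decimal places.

u* ≈ 0.678 m/s

Log law: V(z) = (u*/κ) · ln(z/z₀) ⇒ u* = κ · V / ln(z/z₀)
u* = 0.41 × 5.8 / ln(4.0/0.12) = 0.41 × 5.8 / 3.5066
   = 2.3780 / 3.5066 = 0.6782 m/s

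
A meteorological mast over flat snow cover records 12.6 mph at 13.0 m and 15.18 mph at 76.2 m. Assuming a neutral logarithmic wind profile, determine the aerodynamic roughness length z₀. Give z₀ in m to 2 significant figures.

Log law: V(z) ∝ ln(z/z₀). With r = V₁/V₂ = 12.6/15.18 = 0.83004,
r · ln(z₂/z₀) = ln(z₁/z₀) ⇒ ln z₀ = (ln z₁ − r·ln z₂)/(1 − r)
ln z₀ = (2.56495 − 0.83004×4.33336) / 0.16996 = -6.0715
z₀ = exp(-6.0715) = 0.002308 m

z₀ ≈ 0.0023 m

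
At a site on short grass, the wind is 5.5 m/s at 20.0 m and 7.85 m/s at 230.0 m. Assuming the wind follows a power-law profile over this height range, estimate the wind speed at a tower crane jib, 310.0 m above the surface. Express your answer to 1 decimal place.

8.2 m/s

First find α: α = ln(V₂/V₁)/ln(z₂/z₁) = ln(7.85/5.5)/ln(230.0/20.0) = 0.35577/2.44235 = 0.1457
Extrapolate from 230.0 m to 310.0 m: V₃ = 7.85 × (310.0/230.0)^0.1457 = 7.85 × 1.0444 = 8.1988 m/s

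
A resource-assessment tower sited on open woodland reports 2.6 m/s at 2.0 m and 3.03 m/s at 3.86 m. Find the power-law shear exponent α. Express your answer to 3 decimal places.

Power law: V₂/V₁ = (z₂/z₁)^α ⇒ α = ln(V₂/V₁) / ln(z₂/z₁)
α = ln(3.03/2.6) / ln(3.86/2.0) = ln(1.1654) / ln(1.9300)
  = 0.15305 / 0.65752 = 0.23277

α ≈ 0.233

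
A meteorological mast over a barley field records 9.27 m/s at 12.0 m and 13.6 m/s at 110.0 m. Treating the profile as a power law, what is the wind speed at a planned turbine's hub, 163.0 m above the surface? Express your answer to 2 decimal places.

14.56 m/s

First find α: α = ln(V₂/V₁)/ln(z₂/z₁) = ln(13.6/9.27)/ln(110.0/12.0) = 0.38329/2.21557 = 0.1730
Extrapolate from 110.0 m to 163.0 m: V₃ = 13.6 × (163.0/110.0)^0.1730 = 13.6 × 1.0704 = 14.5575 m/s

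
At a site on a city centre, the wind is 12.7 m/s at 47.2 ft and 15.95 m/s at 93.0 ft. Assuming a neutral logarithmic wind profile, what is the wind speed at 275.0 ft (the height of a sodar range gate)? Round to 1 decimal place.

Log law: V ∝ ln(z/z₀). From the pair, with r = V₁/V₂ = 0.79624,
ln z₀ = (ln z₁ − r·ln z₂)/(1 − r) = (3.8544 − 0.79624×4.5326)/0.20376 = 1.2042 → z₀ = 3.334 ft
V₃ = V₁ · ln(z₃/z₀)/ln(z₁/z₀) = 12.7 × 4.4126/2.6502 = 21.1454 m/s

21.1 m/s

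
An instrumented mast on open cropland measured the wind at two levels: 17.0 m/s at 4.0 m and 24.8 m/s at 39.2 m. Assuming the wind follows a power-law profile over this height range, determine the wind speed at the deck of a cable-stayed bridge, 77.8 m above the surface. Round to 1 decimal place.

First find α: α = ln(V₂/V₁)/ln(z₂/z₁) = ln(24.8/17.0)/ln(39.2/4.0) = 0.37763/2.28238 = 0.1655
Extrapolate from 39.2 m to 77.8 m: V₃ = 24.8 × (77.8/39.2)^0.1655 = 24.8 × 1.1201 = 27.7783 m/s

27.8 m/s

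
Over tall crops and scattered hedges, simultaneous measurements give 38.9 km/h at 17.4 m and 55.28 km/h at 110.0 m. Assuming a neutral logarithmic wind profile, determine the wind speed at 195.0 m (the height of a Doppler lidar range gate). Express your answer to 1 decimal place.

60.4 km/h

Log law: V ∝ ln(z/z₀). From the pair, with r = V₁/V₂ = 0.70369,
ln z₀ = (ln z₁ − r·ln z₂)/(1 − r) = (2.8565 − 0.70369×4.7005)/0.29631 = -1.5228 → z₀ = 0.2181 m
V₃ = V₁ · ln(z₃/z₀)/ln(z₁/z₀) = 38.9 × 6.7958/4.3792 = 60.3656 km/h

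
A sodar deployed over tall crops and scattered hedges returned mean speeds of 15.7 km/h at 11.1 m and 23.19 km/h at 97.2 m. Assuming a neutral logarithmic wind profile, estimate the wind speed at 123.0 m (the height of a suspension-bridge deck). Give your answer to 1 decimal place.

Log law: V ∝ ln(z/z₀). From the pair, with r = V₁/V₂ = 0.67702,
ln z₀ = (ln z₁ − r·ln z₂)/(1 − r) = (2.4069 − 0.67702×4.5768)/0.32298 = -2.1413 → z₀ = 0.1175 m
V₃ = V₁ · ln(z₃/z₀)/ln(z₁/z₀) = 15.7 × 6.9535/4.5482 = 24.0026 km/h

24.0 km/h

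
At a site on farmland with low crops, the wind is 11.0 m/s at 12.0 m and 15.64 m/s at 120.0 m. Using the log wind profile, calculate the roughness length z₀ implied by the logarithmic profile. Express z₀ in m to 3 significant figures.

Log law: V(z) ∝ ln(z/z₀). With r = V₁/V₂ = 11.0/15.64 = 0.70332,
r · ln(z₂/z₀) = ln(z₁/z₀) ⇒ ln z₀ = (ln z₁ − r·ln z₂)/(1 − r)
ln z₀ = (2.48491 − 0.70332×4.78749) / 0.29668 = -2.9738
z₀ = exp(-2.9738) = 0.05111 m

z₀ ≈ 0.0511 m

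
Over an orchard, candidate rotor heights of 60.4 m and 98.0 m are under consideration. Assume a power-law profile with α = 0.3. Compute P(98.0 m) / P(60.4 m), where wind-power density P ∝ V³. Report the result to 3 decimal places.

Speed ratio: V_B/V_A = (z_B/z_A)^α = (98.0/60.4)^0.3 = (1.6225)^0.3 = 1.15626
Power-density ratio: P_B/P_A = (V_B/V_A)³ = (1.15626)³ = 1.54586

1.546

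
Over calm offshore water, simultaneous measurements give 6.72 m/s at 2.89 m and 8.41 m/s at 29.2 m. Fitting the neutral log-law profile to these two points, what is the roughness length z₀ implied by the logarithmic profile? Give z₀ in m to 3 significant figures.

z₀ ≈ 0.000293 m

Log law: V(z) ∝ ln(z/z₀). With r = V₁/V₂ = 6.72/8.41 = 0.79905,
r · ln(z₂/z₀) = ln(z₁/z₀) ⇒ ln z₀ = (ln z₁ − r·ln z₂)/(1 − r)
ln z₀ = (1.06126 − 0.79905×3.37417) / 0.20095 = -8.1356
z₀ = exp(-8.1356) = 0.0002929 m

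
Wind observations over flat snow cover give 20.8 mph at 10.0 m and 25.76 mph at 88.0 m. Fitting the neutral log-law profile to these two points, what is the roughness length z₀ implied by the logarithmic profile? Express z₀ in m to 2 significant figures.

Log law: V(z) ∝ ln(z/z₀). With r = V₁/V₂ = 20.8/25.76 = 0.80745,
r · ln(z₂/z₀) = ln(z₁/z₀) ⇒ ln z₀ = (ln z₁ − r·ln z₂)/(1 − r)
ln z₀ = (2.30259 − 0.80745×4.47734) / 0.19255 = -6.8173
z₀ = exp(-6.8173) = 0.001095 m

z₀ ≈ 0.0011 m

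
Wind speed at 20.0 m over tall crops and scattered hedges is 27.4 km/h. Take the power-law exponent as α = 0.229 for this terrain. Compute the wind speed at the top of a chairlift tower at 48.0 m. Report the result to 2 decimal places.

Power-law profile: V₂ = V₁ · (z₂/z₁)^α
V₂ = 27.4 × (48.0/20.0)^0.229 = 27.4 × (2.4000)^0.229
    = 27.4 × 1.2220 = 33.4826 km/h

33.48 km/h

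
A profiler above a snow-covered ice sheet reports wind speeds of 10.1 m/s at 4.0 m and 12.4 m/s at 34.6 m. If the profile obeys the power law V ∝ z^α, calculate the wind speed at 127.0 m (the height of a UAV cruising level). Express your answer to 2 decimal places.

First find α: α = ln(V₂/V₁)/ln(z₂/z₁) = ln(12.4/10.1)/ln(34.6/4.0) = 0.20516/2.15756 = 0.0951
Extrapolate from 34.6 m to 127.0 m: V₃ = 12.4 × (127.0/34.6)^0.0951 = 12.4 × 1.1316 = 14.0321 m/s

14.03 m/s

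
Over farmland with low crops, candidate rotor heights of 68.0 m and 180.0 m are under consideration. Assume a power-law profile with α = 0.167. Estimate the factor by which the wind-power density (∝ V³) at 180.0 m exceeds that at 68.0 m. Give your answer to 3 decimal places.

1.629

Speed ratio: V_B/V_A = (z_B/z_A)^α = (180.0/68.0)^0.167 = (2.6471)^0.167 = 1.17653
Power-density ratio: P_B/P_A = (V_B/V_A)³ = (1.17653)³ = 1.62856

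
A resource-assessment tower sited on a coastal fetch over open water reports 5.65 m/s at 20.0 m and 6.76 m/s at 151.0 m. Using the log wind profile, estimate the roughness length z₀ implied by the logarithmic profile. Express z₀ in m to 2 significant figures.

Log law: V(z) ∝ ln(z/z₀). With r = V₁/V₂ = 5.65/6.76 = 0.83580,
r · ln(z₂/z₀) = ln(z₁/z₀) ⇒ ln z₀ = (ln z₁ − r·ln z₂)/(1 − r)
ln z₀ = (2.99573 − 0.83580×5.01728) / 0.16420 = -7.2941
z₀ = exp(-7.2941) = 0.0006795 m

z₀ ≈ 0.00068 m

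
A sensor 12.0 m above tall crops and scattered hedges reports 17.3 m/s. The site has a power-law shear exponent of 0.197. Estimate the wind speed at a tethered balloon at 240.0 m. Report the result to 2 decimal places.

31.21 m/s

Power-law profile: V₂ = V₁ · (z₂/z₁)^α
V₂ = 17.3 × (240.0/12.0)^0.197 = 17.3 × (20.0000)^0.197
    = 17.3 × 1.8043 = 31.2140 m/s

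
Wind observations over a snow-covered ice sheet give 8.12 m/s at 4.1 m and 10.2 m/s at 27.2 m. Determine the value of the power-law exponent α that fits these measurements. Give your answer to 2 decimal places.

Power law: V₂/V₁ = (z₂/z₁)^α ⇒ α = ln(V₂/V₁) / ln(z₂/z₁)
α = ln(10.2/8.12) / ln(27.2/4.1) = ln(1.2562) / ln(6.6341)
  = 0.22806 / 1.89223 = 0.12052

α ≈ 0.12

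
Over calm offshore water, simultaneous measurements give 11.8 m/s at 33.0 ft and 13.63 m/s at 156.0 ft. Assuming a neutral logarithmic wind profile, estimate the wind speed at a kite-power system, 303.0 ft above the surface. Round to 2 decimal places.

Log law: V ∝ ln(z/z₀). From the pair, with r = V₁/V₂ = 0.86574,
ln z₀ = (ln z₁ − r·ln z₂)/(1 − r) = (3.4965 − 0.86574×5.0499)/0.13426 = -6.5196 → z₀ = 0.001474 ft
V₃ = V₁ · ln(z₃/z₀)/ln(z₁/z₀) = 11.8 × 12.2334/10.0161 = 14.4121 m/s

14.41 m/s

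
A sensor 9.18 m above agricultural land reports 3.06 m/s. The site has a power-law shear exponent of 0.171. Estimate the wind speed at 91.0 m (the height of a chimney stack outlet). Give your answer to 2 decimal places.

4.53 m/s

Power-law profile: V₂ = V₁ · (z₂/z₁)^α
V₂ = 3.06 × (91.0/9.18)^0.171 = 3.06 × (9.9129)^0.171
    = 3.06 × 1.4803 = 4.5297 m/s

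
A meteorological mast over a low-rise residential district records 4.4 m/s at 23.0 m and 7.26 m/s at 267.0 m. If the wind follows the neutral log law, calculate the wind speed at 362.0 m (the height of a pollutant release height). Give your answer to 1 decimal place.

Log law: V ∝ ln(z/z₀). From the pair, with r = V₁/V₂ = 0.60606,
ln z₀ = (ln z₁ − r·ln z₂)/(1 − r) = (3.1355 − 0.60606×5.5872)/0.39394 = -0.6364 → z₀ = 0.5292 m
V₃ = V₁ · ln(z₃/z₀)/ln(z₁/z₀) = 4.4 × 6.5281/3.7719 = 7.6151 m/s

7.6 m/s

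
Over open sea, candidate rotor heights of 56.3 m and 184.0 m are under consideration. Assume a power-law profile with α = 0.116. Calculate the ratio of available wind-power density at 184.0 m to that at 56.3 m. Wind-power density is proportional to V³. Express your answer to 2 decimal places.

Speed ratio: V_B/V_A = (z_B/z_A)^α = (184.0/56.3)^0.116 = (3.2682)^0.116 = 1.14725
Power-density ratio: P_B/P_A = (V_B/V_A)³ = (1.14725)³ = 1.51001

1.51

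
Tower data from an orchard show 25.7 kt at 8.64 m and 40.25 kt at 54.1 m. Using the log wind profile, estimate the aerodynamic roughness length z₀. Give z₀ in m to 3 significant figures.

Log law: V(z) ∝ ln(z/z₀). With r = V₁/V₂ = 25.7/40.25 = 0.63851,
r · ln(z₂/z₀) = ln(z₁/z₀) ⇒ ln z₀ = (ln z₁ − r·ln z₂)/(1 − r)
ln z₀ = (2.15640 − 0.63851×3.99083) / 0.36149 = -1.0838
z₀ = exp(-1.0838) = 0.3383 m

z₀ ≈ 0.338 m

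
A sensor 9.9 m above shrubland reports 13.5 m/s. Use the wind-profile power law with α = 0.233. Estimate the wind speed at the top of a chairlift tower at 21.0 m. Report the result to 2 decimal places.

16.09 m/s

Power-law profile: V₂ = V₁ · (z₂/z₁)^α
V₂ = 13.5 × (21.0/9.9)^0.233 = 13.5 × (2.1212)^0.233
    = 13.5 × 1.1915 = 16.0853 m/s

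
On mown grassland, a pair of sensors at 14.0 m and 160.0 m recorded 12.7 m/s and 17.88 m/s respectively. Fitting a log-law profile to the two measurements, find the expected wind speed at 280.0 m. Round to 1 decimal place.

19.1 m/s

Log law: V ∝ ln(z/z₀). From the pair, with r = V₁/V₂ = 0.71029,
ln z₀ = (ln z₁ − r·ln z₂)/(1 − r) = (2.6391 − 0.71029×5.0752)/0.28971 = -3.3337 → z₀ = 0.03566 m
V₃ = V₁ · ln(z₃/z₀)/ln(z₁/z₀) = 12.7 × 8.9685/5.9727 = 19.0699 m/s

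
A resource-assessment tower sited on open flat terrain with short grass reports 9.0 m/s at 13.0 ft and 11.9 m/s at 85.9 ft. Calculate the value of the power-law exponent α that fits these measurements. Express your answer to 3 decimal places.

Power law: V₂/V₁ = (z₂/z₁)^α ⇒ α = ln(V₂/V₁) / ln(z₂/z₁)
α = ln(11.9/9.0) / ln(85.9/13.0) = ln(1.3222) / ln(6.6077)
  = 0.27931 / 1.88823 = 0.14792

α ≈ 0.148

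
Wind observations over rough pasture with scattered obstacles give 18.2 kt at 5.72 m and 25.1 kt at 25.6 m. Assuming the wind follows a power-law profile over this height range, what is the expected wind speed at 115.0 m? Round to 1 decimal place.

34.6 kt

First find α: α = ln(V₂/V₁)/ln(z₂/z₁) = ln(25.1/18.2)/ln(25.6/5.72) = 0.32145/1.49862 = 0.2145
Extrapolate from 25.6 m to 115.0 m: V₃ = 25.1 × (115.0/25.6)^0.2145 = 25.1 × 1.3802 = 34.6435 kt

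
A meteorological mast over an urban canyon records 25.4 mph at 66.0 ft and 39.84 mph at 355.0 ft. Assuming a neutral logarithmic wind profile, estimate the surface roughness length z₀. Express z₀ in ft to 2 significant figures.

z₀ ≈ 3.4 ft

Log law: V(z) ∝ ln(z/z₀). With r = V₁/V₂ = 25.4/39.84 = 0.63755,
r · ln(z₂/z₀) = ln(z₁/z₀) ⇒ ln z₀ = (ln z₁ − r·ln z₂)/(1 − r)
ln z₀ = (4.18965 − 0.63755×5.87212) / 0.36245 = 1.2302
z₀ = exp(1.2302) = 3.422 ft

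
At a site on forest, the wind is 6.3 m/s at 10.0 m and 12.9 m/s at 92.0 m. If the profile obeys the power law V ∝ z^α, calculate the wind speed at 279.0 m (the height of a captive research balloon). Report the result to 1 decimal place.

First find α: α = ln(V₂/V₁)/ln(z₂/z₁) = ln(12.9/6.3)/ln(92.0/10.0) = 0.71668/2.21920 = 0.3229
Extrapolate from 92.0 m to 279.0 m: V₃ = 12.9 × (279.0/92.0)^0.3229 = 12.9 × 1.4309 = 18.4582 m/s

18.5 m/s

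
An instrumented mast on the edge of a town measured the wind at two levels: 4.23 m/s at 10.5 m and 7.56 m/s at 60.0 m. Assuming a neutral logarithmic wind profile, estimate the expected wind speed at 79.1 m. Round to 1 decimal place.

8.1 m/s

Log law: V ∝ ln(z/z₀). From the pair, with r = V₁/V₂ = 0.55952,
ln z₀ = (ln z₁ − r·ln z₂)/(1 − r) = (2.3514 − 0.55952×4.0943)/0.44048 = 0.1373 → z₀ = 1.147 m
V₃ = V₁ · ln(z₃/z₀)/ln(z₁/z₀) = 4.23 × 4.2334/2.2140 = 8.0880 m/s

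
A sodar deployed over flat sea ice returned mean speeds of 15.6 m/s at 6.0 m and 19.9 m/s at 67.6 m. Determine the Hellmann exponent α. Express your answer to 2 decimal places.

Power law: V₂/V₁ = (z₂/z₁)^α ⇒ α = ln(V₂/V₁) / ln(z₂/z₁)
α = ln(19.9/15.6) / ln(67.6/6.0) = ln(1.2756) / ln(11.2667)
  = 0.24345 / 2.42185 = 0.10052

α ≈ 0.10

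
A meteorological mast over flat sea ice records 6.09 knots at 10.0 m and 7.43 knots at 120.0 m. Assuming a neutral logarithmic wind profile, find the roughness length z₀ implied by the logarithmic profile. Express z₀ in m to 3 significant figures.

z₀ ≈ 0.000125 m

Log law: V(z) ∝ ln(z/z₀). With r = V₁/V₂ = 6.09/7.43 = 0.81965,
r · ln(z₂/z₀) = ln(z₁/z₀) ⇒ ln z₀ = (ln z₁ − r·ln z₂)/(1 − r)
ln z₀ = (2.30259 − 0.81965×4.78749) / 0.18035 = -8.9908
z₀ = exp(-8.9908) = 0.0001246 m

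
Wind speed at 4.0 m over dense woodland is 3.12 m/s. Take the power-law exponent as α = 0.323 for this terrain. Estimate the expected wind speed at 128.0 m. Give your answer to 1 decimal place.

9.6 m/s

Power-law profile: V₂ = V₁ · (z₂/z₁)^α
V₂ = 3.12 × (128.0/4.0)^0.323 = 3.12 × (32.0000)^0.323
    = 3.12 × 3.0631 = 9.5569 m/s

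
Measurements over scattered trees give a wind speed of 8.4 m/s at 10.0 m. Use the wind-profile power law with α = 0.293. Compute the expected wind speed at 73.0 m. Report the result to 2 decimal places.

Power-law profile: V₂ = V₁ · (z₂/z₁)^α
V₂ = 8.4 × (73.0/10.0)^0.293 = 8.4 × (7.3000)^0.293
    = 8.4 × 1.7904 = 15.0395 m/s

15.04 m/s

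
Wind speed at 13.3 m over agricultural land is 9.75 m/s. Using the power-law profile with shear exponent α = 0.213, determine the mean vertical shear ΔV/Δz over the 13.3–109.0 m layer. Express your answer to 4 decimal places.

Power law: V₂ = V₁ · (z₂/z₁)^α = 9.75 × (8.1955)^0.213 = 15.2615 m/s
ΔV/Δz = (15.2615 − 9.75)/(109.0 − 13.3) = 5.5115/95.7000 = 0.05759 m/s/m

0.0576 m/s/m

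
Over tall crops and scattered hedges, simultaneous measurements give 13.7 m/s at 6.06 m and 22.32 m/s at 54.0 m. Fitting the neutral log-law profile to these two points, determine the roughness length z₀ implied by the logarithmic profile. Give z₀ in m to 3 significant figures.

z₀ ≈ 0.187 m

Log law: V(z) ∝ ln(z/z₀). With r = V₁/V₂ = 13.7/22.32 = 0.61380,
r · ln(z₂/z₀) = ln(z₁/z₀) ⇒ ln z₀ = (ln z₁ − r·ln z₂)/(1 − r)
ln z₀ = (1.80171 − 0.61380×3.98898) / 0.38620 = -1.6746
z₀ = exp(-1.6746) = 0.1874 m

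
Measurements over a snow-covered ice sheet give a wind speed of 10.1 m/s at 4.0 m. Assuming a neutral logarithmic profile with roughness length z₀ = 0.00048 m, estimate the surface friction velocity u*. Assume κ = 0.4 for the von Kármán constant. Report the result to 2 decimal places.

u* ≈ 0.45 m/s

Log law: V(z) = (u*/κ) · ln(z/z₀) ⇒ u* = κ · V / ln(z/z₀)
u* = 0.4 × 10.1 / ln(4.0/0.00048) = 0.4 × 10.1 / 9.0280
   = 4.0400 / 9.0280 = 0.4475 m/s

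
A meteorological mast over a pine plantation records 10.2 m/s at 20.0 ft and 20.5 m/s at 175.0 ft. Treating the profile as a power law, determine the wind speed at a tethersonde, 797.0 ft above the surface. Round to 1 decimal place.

33.4 m/s

First find α: α = ln(V₂/V₁)/ln(z₂/z₁) = ln(20.5/10.2)/ln(175.0/20.0) = 0.69804/2.16905 = 0.3218
Extrapolate from 175.0 ft to 797.0 ft: V₃ = 20.5 × (797.0/175.0)^0.3218 = 20.5 × 1.6289 = 33.3921 m/s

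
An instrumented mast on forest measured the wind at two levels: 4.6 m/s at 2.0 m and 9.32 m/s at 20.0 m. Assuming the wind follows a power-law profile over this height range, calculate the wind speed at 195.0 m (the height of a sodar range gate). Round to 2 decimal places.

18.74 m/s

First find α: α = ln(V₂/V₁)/ln(z₂/z₁) = ln(9.32/4.6)/ln(20.0/2.0) = 0.70611/2.30259 = 0.3067
Extrapolate from 20.0 m to 195.0 m: V₃ = 9.32 × (195.0/20.0)^0.3067 = 9.32 × 2.0104 = 18.7371 m/s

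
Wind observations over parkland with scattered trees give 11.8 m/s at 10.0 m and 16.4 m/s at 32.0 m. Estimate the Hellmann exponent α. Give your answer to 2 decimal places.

α ≈ 0.28

Power law: V₂/V₁ = (z₂/z₁)^α ⇒ α = ln(V₂/V₁) / ln(z₂/z₁)
α = ln(16.4/11.8) / ln(32.0/10.0) = ln(1.3898) / ln(3.2000)
  = 0.32918 / 1.16315 = 0.28301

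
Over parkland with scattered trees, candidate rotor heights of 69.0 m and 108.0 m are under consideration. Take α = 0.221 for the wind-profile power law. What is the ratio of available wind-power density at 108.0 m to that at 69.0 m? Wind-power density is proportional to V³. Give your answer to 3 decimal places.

Speed ratio: V_B/V_A = (z_B/z_A)^α = (108.0/69.0)^0.221 = (1.5652)^0.221 = 1.10408
Power-density ratio: P_B/P_A = (V_B/V_A)³ = (1.10408)³ = 1.34587

1.346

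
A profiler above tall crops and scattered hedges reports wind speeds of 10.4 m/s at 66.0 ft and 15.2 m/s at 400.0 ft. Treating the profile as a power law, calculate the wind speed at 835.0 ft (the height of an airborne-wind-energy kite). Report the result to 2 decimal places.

First find α: α = ln(V₂/V₁)/ln(z₂/z₁) = ln(15.2/10.4)/ln(400.0/66.0) = 0.37949/1.80181 = 0.2106
Extrapolate from 400.0 ft to 835.0 ft: V₃ = 15.2 × (835.0/400.0)^0.2106 = 15.2 × 1.1677 = 17.7485 m/s

17.75 m/s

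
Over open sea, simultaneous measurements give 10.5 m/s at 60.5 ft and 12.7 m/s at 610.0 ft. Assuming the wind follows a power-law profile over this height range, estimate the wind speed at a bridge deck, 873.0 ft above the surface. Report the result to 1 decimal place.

First find α: α = ln(V₂/V₁)/ln(z₂/z₁) = ln(12.7/10.5)/ln(610.0/60.5) = 0.19023/2.31082 = 0.0823
Extrapolate from 610.0 ft to 873.0 ft: V₃ = 12.7 × (873.0/610.0)^0.0823 = 12.7 × 1.0299 = 13.0804 m/s

13.1 m/s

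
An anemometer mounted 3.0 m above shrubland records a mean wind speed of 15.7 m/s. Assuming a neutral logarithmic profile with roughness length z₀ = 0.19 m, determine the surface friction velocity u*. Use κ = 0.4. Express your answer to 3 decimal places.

Log law: V(z) = (u*/κ) · ln(z/z₀) ⇒ u* = κ · V / ln(z/z₀)
u* = 0.4 × 15.7 / ln(3.0/0.19) = 0.4 × 15.7 / 2.7593
   = 6.2800 / 2.7593 = 2.2759 m/s

u* ≈ 2.276 m/s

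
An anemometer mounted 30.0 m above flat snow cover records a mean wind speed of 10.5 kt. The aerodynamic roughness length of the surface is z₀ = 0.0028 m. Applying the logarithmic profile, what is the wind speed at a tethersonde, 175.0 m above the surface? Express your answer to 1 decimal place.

Log law: V(z) ∝ ln(z/z₀), so V₂/V₁ = ln(z₂/z₀) / ln(z₁/z₀).
ln(175.0/0.0028) = 11.0429, ln(30.0/0.0028) = 9.2793
V₂ = 10.5 × 11.0429/9.2793 = 10.5 × 1.1901 = 12.4956 kt

12.5 kt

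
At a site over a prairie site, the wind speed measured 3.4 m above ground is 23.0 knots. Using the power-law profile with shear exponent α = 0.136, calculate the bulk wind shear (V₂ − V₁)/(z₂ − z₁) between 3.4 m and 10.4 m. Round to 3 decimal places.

Power law: V₂ = V₁ · (z₂/z₁)^α = 23.0 × (3.0588)^0.136 = 26.7771 knots
ΔV/Δz = (26.7771 − 23.0)/(10.4 − 3.4) = 3.7771/7.0000 = 0.53958 knots/m

0.540 knots/m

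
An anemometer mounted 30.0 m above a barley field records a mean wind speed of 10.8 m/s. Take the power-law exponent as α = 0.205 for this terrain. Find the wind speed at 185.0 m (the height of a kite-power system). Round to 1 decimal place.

Power-law profile: V₂ = V₁ · (z₂/z₁)^α
V₂ = 10.8 × (185.0/30.0)^0.205 = 10.8 × (6.1667)^0.205
    = 10.8 × 1.4520 = 15.6814 m/s

15.7 m/s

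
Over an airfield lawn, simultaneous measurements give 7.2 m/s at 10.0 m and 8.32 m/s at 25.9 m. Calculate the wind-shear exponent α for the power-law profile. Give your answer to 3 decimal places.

α ≈ 0.152

Power law: V₂/V₁ = (z₂/z₁)^α ⇒ α = ln(V₂/V₁) / ln(z₂/z₁)
α = ln(8.32/7.2) / ln(25.9/10.0) = ln(1.1556) / ln(2.5900)
  = 0.14458 / 0.95166 = 0.15193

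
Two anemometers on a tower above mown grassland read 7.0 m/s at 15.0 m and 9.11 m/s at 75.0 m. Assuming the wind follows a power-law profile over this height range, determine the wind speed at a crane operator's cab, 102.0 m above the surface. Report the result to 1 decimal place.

9.6 m/s

First find α: α = ln(V₂/V₁)/ln(z₂/z₁) = ln(9.11/7.0)/ln(75.0/15.0) = 0.26346/1.60944 = 0.1637
Extrapolate from 75.0 m to 102.0 m: V₃ = 9.11 × (102.0/75.0)^0.1637 = 9.11 × 1.0516 = 9.5803 m/s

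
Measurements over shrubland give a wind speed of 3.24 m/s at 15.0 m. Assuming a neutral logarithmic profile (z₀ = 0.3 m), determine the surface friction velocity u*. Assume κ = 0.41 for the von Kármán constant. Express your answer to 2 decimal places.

Log law: V(z) = (u*/κ) · ln(z/z₀) ⇒ u* = κ · V / ln(z/z₀)
u* = 0.41 × 3.24 / ln(15.0/0.3) = 0.41 × 3.24 / 3.9120
   = 1.3284 / 3.9120 = 0.3396 m/s

u* ≈ 0.34 m/s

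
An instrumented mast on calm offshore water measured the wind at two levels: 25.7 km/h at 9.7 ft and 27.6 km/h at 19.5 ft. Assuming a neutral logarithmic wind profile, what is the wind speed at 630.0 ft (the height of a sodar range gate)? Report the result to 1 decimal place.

37.1 km/h

Log law: V ∝ ln(z/z₀). From the pair, with r = V₁/V₂ = 0.93116,
ln z₀ = (ln z₁ − r·ln z₂)/(1 − r) = (2.2721 − 0.93116×2.9704)/0.06884 = -7.1731 → z₀ = 0.0007669 ft
V₃ = V₁ · ln(z₃/z₀)/ln(z₁/z₀) = 25.7 × 13.6189/9.4453 = 37.0561 km/h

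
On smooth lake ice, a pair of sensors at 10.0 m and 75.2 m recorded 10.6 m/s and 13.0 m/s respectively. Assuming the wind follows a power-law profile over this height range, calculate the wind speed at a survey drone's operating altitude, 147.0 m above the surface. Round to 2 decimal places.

13.91 m/s

First find α: α = ln(V₂/V₁)/ln(z₂/z₁) = ln(13.0/10.6)/ln(75.2/10.0) = 0.20410/2.01757 = 0.1012
Extrapolate from 75.2 m to 147.0 m: V₃ = 13.0 × (147.0/75.2)^0.1012 = 13.0 × 1.0702 = 13.9120 m/s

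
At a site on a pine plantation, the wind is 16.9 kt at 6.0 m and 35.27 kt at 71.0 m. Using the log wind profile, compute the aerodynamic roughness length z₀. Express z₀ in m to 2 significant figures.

Log law: V(z) ∝ ln(z/z₀). With r = V₁/V₂ = 16.9/35.27 = 0.47916,
r · ln(z₂/z₀) = ln(z₁/z₀) ⇒ ln z₀ = (ln z₁ − r·ln z₂)/(1 − r)
ln z₀ = (1.79176 − 0.47916×4.26268) / 0.52084 = -0.4814
z₀ = exp(-0.4814) = 0.6179 m

z₀ ≈ 0.62 m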